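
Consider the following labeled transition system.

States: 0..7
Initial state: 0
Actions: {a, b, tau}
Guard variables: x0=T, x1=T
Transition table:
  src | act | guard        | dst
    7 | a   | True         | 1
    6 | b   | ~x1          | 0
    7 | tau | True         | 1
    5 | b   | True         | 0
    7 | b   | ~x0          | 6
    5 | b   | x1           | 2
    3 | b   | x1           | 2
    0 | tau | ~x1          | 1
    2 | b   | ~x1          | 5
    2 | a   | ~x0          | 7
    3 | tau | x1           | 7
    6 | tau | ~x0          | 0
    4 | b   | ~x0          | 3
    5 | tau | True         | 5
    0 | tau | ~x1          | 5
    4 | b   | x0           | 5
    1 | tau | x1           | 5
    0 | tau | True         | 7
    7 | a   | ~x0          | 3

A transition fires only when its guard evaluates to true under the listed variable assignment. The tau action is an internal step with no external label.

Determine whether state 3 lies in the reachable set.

After dropping false guards: 10 live edges.
L0 = {0}
L1 = {7}  cumulative {0,7}
L2 = {1}  cumulative {0,1,7}
L3 = {5}  cumulative {0,1,5,7}
L4 = {2}  cumulative {0,1,2,5,7}
R = {0,1,2,5,7}

Answer: UNREACHABLE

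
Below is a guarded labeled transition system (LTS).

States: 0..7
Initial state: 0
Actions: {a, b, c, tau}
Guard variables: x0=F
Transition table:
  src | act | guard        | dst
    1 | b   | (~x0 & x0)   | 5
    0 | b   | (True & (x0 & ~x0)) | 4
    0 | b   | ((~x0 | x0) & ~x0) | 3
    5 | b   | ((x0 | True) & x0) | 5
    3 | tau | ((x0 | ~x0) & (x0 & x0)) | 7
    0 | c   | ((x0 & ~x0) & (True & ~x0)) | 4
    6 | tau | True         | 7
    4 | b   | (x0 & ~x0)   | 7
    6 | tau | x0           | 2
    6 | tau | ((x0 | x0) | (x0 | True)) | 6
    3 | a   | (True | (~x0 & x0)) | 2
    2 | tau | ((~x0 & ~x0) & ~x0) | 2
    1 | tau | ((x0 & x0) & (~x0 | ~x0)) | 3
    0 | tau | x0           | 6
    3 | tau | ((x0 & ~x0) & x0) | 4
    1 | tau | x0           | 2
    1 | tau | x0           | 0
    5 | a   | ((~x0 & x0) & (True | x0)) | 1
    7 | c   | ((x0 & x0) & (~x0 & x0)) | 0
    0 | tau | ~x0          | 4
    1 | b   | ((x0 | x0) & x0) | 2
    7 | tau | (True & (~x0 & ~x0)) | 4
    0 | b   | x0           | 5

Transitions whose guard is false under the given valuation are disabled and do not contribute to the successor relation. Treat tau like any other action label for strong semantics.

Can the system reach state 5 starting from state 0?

Answer: UNREACHABLE

Analysis:
7 transition(s) survive guard evaluation.
L0 = {0}
L1 = {3,4}  cumulative {0,3,4}
L2 = {2}  cumulative {0,2,3,4}
Reach set: {0,2,3,4}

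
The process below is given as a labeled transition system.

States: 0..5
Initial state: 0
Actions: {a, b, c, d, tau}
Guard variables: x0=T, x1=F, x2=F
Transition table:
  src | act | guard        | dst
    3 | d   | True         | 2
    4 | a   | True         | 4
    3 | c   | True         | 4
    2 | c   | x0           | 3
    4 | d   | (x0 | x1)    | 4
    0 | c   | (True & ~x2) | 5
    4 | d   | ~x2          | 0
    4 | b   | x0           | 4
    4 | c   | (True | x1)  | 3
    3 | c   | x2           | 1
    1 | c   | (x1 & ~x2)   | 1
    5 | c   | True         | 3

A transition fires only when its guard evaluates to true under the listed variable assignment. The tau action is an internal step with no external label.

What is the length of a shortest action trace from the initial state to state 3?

BFS to 3:
  depth 0: {0}
  depth 1: {5}
  depth 2: {3}
3 enters at depth 2; path c·c

Answer: 2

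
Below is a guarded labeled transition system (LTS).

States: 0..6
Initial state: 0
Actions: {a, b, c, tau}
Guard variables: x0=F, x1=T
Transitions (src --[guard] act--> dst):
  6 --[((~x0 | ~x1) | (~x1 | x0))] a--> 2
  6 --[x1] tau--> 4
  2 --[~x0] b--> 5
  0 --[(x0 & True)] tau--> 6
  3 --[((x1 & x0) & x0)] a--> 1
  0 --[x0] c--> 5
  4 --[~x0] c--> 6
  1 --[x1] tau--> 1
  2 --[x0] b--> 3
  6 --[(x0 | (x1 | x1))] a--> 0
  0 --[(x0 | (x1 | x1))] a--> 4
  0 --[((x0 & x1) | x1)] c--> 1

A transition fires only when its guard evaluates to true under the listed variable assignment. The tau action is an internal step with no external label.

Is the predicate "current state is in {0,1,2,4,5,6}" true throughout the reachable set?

Safe = {0,1,2,4,5,6}
R = {0,1,2,4,5,6}
  0: ✓
  1: ✓
  2: ✓
  4: ✓
  5: ✓
  6: ✓

Answer: INVARIANT HOLDS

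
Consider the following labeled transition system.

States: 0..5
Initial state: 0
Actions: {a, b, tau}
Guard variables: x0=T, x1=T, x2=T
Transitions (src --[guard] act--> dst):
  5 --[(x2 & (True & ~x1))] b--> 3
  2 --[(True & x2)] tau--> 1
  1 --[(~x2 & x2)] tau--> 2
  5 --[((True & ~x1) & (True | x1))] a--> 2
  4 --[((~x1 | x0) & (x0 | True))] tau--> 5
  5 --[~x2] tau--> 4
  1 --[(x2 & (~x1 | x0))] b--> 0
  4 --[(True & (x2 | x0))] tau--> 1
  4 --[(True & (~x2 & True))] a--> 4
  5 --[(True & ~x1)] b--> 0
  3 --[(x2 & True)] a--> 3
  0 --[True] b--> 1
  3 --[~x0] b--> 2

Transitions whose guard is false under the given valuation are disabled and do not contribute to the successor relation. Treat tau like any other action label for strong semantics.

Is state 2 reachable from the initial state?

Guard filter leaves 6 enabled edge(s).
depth 0: {0}
depth 1: {1}  total {0,1}
Reach set: {0,1}

Answer: UNREACHABLE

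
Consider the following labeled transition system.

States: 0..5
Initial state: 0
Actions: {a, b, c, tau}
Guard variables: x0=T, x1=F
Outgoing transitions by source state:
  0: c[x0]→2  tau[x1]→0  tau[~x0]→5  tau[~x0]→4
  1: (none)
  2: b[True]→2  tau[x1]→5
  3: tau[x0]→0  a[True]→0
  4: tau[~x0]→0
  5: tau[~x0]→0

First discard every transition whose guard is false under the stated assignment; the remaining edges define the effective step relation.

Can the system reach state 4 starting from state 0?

After dropping false guards: 4 live edges.
depth 0: {0}
depth 1: {2}  cumulative {0,2}
Reachable = {0,2}

Answer: UNREACHABLE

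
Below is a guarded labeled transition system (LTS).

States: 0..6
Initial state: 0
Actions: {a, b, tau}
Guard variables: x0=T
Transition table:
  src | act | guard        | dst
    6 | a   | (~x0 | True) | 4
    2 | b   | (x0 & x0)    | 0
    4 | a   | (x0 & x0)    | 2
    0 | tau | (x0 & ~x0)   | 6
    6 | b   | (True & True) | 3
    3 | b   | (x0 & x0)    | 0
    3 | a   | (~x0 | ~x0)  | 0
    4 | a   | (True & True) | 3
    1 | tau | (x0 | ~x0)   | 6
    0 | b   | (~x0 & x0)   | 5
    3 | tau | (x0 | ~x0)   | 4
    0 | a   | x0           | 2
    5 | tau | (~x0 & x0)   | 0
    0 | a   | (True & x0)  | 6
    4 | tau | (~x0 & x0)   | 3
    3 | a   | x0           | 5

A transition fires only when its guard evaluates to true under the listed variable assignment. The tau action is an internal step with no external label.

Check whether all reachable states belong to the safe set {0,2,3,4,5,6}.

Answer: INVARIANT HOLDS

Trace:
Inv-set: {0,2,3,4,5,6}
Reachable = {0,2,3,4,5,6}
  0: ok
  2: ok
  3: ok
  4: ok
  5: ok
  6: ok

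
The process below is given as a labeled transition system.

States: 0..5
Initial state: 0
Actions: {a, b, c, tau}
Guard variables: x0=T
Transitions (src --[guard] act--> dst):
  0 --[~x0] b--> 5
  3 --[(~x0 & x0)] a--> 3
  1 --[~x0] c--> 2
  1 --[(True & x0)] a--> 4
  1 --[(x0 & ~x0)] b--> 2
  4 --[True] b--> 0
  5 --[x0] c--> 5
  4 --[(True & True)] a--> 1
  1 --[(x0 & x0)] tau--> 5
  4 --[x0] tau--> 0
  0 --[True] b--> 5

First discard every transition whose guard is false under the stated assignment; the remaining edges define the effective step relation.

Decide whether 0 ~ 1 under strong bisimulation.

Compute ~ classes (split until stable):
  π0 = {{0,1,2,3,4,5}}
  π1 = {{0},{1},{2,3},{4},{5}}
Fixed point at round 2; 5 class(es).
[0]={0}  [1]={1}

Answer: NOT BISIMILAR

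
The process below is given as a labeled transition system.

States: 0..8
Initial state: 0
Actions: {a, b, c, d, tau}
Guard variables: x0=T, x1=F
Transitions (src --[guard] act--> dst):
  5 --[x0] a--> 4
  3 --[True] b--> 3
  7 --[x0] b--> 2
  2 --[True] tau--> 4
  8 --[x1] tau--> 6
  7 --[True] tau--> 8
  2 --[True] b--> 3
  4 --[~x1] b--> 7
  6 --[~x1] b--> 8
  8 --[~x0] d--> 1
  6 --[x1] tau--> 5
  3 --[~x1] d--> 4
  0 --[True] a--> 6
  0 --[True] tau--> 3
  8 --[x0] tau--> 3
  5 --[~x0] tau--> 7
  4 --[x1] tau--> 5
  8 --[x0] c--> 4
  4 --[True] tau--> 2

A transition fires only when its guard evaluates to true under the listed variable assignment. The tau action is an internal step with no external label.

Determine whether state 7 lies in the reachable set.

Guard filter leaves 14 enabled edge(s).
depth 0: {0}
depth 1: {3,6}  cumulative {0,3,6}
depth 2: {4,8}  cumulative {0,3,4,6,8}
depth 3: {2,7}  cumulative {0,2,3,4,6,7,8}
Reach set: {0,2,3,4,6,7,8}
trace reaching 7: tau·d·b

Answer: REACHABLE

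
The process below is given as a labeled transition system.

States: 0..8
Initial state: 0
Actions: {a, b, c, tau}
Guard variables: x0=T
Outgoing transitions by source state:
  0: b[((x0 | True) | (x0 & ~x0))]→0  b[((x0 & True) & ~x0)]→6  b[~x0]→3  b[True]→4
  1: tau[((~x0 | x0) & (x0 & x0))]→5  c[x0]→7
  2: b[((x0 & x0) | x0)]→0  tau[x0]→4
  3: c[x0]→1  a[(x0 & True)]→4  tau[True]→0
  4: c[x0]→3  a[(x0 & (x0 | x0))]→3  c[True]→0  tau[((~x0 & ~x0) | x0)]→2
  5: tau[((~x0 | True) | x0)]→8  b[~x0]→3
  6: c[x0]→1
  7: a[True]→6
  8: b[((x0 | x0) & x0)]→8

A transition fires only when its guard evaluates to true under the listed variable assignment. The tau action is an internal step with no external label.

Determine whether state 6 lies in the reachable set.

After dropping false guards: 17 live edges.
depth 0: {0}
depth 1: {4}  now seen {0,4}
depth 2: {2,3}  now seen {0,2,3,4}
depth 3: {1}  now seen {0,1,2,3,4}
depth 4: {5,7}  now seen {0,1,2,3,4,5,7}
depth 5: {6,8}  now seen {0,1,2,3,4,5,6,7,8}
Reach set: {0,1,2,3,4,5,6,7,8}
witness 6: b·c·c·c·a

Answer: REACHABLE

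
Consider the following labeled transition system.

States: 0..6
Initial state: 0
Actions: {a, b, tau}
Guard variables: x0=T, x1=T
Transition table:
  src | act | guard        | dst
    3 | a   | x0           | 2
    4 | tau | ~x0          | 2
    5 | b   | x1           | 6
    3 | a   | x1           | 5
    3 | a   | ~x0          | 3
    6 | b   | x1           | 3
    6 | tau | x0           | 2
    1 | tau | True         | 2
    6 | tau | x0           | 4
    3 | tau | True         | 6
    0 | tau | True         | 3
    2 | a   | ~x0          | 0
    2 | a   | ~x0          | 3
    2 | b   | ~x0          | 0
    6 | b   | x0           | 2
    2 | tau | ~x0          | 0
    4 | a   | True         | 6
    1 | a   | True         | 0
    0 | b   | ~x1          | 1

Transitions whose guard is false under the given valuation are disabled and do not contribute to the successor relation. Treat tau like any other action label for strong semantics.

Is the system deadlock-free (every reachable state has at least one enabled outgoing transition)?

R = {0,2,3,4,5,6}
  0: tau→3  [1 out]
  2: ∅  [no exit]
  3: a→2  a→5  tau→6  [3 out]
  4: a→6  [1 out]
  5: b→6  [1 out]
  6: b→2  b→3  tau→2  tau→4  [4 out]
witness 2: tau·a

Answer: DEADLOCK at state 2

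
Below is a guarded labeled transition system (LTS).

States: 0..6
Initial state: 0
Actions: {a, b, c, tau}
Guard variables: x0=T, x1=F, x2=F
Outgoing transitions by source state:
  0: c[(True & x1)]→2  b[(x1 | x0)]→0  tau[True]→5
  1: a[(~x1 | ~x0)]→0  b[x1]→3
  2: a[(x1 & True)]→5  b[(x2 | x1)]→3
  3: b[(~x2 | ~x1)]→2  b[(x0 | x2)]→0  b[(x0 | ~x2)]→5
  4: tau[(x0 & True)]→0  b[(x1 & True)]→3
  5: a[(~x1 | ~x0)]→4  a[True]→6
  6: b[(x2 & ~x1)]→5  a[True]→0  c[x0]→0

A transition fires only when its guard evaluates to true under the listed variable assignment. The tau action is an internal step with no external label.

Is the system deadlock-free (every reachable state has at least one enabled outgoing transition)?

R = {0,4,5,6}
  0: b→0  tau→5  [2 exit(s)]
  4: tau→0  [1 exit(s)]
  5: a→4  a→6  [2 exit(s)]
  6: a→0  c→0  [2 exit(s)]

Answer: DEADLOCK-FREE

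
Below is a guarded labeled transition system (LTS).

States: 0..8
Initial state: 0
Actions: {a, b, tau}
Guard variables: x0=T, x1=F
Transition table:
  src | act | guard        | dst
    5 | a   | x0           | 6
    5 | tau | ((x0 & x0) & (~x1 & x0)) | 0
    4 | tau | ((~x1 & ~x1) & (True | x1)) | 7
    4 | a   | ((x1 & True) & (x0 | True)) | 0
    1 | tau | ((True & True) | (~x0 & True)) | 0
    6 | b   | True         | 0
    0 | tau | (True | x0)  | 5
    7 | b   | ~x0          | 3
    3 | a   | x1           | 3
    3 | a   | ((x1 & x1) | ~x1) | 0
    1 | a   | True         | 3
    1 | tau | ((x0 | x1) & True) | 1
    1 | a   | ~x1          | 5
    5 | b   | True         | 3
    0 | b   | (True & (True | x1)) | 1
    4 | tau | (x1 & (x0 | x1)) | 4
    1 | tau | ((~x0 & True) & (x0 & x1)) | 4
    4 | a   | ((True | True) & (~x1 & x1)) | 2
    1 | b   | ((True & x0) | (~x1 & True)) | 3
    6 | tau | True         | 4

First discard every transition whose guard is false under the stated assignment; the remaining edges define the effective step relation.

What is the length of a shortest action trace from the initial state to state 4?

Layered search for 4:
  Layer 0: {0}
  Layer 1: {1,5}
  Layer 2: {3,6}
  Layer 3: {4}
first hit 4 at d=3 via tau·a·tau

Answer: 3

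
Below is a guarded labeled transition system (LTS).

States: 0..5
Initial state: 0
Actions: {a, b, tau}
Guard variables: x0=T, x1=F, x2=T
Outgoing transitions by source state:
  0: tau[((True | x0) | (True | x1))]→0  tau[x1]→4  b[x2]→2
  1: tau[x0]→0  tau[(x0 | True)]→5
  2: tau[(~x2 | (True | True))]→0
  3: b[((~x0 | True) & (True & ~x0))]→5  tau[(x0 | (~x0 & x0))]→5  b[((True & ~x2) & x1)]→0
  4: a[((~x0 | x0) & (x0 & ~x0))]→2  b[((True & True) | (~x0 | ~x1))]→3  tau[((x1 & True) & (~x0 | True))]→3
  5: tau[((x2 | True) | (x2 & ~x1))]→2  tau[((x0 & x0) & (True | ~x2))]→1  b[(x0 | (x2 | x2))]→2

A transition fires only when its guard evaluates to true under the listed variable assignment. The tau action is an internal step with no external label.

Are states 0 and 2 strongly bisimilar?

Bisimulation quotient by refinement:
  π0 = {{0,1,2,3,4,5}}
  π1 = {{0,5},{1,2,3},{4}}
  π2 = {{0},{1,2,3},{4},{5}}
  π3 = {{0},{1},{2},{3},{4},{5}}
Fixed point at round 4; 6 class(es).
class of 0: {0}; class of 2: {2}

Answer: NOT BISIMILAR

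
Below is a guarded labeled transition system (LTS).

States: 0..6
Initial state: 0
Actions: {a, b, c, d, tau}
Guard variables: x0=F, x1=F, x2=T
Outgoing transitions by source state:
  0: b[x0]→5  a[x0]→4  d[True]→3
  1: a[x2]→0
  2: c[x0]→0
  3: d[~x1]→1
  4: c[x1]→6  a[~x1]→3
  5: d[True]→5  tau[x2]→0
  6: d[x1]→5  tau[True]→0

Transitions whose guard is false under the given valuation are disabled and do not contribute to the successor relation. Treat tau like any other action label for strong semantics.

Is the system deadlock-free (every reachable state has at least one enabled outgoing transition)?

Reach set: {0,1,3}
  0: d→3  [deg 1]
  1: a→0  [deg 1]
  3: d→1  [deg 1]

Answer: DEADLOCK-FREE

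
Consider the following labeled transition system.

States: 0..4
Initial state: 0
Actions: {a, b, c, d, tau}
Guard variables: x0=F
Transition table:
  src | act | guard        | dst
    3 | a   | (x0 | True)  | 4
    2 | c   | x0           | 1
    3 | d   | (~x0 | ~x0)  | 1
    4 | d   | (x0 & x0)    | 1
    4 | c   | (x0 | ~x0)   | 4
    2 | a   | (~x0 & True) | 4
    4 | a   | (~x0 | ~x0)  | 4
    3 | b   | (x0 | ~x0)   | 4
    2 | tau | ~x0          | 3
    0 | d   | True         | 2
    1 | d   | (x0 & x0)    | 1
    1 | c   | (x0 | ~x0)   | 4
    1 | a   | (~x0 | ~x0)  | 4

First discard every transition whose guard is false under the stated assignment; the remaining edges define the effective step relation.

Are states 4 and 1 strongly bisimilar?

Answer: BISIMILAR

Analysis:
Compute ~ classes (split until stable):
  P[0] = {{0,1,2,3,4}}
  P[1] = {{0},{1,4},{2},{3}}
stable after 2 split(s): 4 block(s)
4∈{1,4}, 1∈{1,4}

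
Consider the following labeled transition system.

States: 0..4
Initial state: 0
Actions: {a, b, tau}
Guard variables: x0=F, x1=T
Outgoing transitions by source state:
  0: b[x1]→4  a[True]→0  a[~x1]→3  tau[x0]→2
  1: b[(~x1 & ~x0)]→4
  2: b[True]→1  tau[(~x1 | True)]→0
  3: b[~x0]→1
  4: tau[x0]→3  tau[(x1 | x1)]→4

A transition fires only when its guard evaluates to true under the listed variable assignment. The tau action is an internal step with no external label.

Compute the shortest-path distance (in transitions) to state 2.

Layered search for 2:
  depth 0: {0}
  depth 1: {4}
2 never appears.

Answer: UNREACHABLE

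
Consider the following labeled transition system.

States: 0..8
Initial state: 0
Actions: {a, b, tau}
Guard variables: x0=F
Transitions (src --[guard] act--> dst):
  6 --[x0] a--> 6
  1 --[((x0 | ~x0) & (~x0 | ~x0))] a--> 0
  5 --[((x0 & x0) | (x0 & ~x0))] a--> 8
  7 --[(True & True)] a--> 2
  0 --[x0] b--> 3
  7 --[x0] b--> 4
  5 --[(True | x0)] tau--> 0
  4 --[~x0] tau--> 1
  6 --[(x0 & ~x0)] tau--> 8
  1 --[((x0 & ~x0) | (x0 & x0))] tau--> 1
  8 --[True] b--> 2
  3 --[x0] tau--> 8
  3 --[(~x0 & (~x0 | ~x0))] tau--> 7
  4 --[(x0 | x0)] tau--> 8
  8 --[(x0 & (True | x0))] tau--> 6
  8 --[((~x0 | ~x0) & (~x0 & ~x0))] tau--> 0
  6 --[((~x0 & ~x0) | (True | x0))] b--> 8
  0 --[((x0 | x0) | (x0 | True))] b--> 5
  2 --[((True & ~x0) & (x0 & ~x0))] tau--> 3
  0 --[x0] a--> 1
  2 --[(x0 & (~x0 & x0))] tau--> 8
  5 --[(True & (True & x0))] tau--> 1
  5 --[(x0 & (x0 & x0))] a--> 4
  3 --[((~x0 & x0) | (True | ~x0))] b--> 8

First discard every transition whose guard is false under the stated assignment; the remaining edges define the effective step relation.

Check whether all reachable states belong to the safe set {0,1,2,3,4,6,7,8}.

Safe = {0,1,2,3,4,6,7,8}
Reach set: {0,5}
  0: ok
  5: outside
reach 5 via b — violates

Answer: INVARIANT VIOLATED at state 5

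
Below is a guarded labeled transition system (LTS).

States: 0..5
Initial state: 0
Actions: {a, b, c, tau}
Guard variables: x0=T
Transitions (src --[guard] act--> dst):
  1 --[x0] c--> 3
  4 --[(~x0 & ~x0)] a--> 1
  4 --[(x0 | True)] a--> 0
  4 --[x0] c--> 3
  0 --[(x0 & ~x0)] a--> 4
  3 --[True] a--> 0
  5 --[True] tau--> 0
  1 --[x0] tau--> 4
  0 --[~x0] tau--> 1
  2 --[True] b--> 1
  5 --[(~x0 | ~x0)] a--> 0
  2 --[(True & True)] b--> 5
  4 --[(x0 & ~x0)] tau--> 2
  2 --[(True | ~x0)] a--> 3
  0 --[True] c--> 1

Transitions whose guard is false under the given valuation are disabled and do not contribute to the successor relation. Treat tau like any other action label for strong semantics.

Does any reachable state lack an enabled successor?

R = {0,1,3,4}
  0: c→1  [1 out]
  1: c→3  tau→4  [2 out]
  3: a→0  [1 out]
  4: a→0  c→3  [2 out]

Answer: DEADLOCK-FREE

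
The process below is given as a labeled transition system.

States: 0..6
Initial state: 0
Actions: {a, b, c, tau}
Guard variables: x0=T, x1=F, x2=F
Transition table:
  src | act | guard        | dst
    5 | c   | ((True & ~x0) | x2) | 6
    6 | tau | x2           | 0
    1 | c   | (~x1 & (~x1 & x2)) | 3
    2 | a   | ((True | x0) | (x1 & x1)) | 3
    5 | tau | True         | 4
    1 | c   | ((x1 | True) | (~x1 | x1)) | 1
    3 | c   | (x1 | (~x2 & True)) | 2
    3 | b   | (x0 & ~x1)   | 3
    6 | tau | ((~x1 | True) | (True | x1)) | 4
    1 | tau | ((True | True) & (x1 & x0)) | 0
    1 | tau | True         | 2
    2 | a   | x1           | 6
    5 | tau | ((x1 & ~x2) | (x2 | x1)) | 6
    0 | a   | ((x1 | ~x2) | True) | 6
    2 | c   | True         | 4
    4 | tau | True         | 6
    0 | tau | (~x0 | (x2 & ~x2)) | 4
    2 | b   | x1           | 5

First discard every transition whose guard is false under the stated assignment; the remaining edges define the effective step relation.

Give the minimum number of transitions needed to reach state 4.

Layered search for 4:
  Layer 0: {0}
  Layer 1: {6}
  Layer 2: {4}
4 enters at depth 2; path a·tau

Answer: 2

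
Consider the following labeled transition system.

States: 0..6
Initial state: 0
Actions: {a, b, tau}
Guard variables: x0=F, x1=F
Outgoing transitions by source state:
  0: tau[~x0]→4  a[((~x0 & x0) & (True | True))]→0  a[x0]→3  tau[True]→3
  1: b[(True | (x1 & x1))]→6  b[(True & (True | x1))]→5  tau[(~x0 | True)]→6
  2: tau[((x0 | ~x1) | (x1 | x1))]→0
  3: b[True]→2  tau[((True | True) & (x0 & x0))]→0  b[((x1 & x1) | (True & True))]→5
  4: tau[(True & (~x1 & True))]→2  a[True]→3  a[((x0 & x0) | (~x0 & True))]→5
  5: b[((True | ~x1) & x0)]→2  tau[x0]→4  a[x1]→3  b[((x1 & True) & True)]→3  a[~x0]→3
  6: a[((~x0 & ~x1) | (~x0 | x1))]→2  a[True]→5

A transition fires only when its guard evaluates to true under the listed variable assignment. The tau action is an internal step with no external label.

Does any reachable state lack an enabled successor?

Answer: DEADLOCK-FREE

Analysis:
Reach set: {0,2,3,4,5}
  0: tau→3  tau→4  [deg 2]
  2: tau→0  [deg 1]
  3: b→2  b→5  [deg 2]
  4: a→3  a→5  tau→2  [deg 3]
  5: a→3  [deg 1]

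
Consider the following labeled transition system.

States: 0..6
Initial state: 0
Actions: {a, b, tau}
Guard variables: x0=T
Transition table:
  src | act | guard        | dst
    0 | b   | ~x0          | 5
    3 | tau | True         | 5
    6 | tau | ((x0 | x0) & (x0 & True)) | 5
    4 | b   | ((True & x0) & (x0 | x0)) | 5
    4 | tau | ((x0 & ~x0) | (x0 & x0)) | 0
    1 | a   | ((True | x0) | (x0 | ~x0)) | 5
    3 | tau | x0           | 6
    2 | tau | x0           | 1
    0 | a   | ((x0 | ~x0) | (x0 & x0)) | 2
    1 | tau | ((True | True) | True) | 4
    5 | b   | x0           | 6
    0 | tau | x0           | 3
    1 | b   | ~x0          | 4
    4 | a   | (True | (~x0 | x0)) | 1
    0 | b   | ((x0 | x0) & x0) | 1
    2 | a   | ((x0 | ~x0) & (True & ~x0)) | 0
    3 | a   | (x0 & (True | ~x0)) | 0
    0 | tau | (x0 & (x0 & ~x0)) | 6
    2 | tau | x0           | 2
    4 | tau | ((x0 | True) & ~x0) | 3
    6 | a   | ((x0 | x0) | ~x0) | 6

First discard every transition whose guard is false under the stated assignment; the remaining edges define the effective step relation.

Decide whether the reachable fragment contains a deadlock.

Reachable = {0,1,2,3,4,5,6}
  0: a→2  b→1  tau→3  [3 out]
  1: a→5  tau→4  [2 out]
  2: tau→1  tau→2  [2 out]
  3: a→0  tau→5  tau→6  [3 out]
  4: a→1  b→5  tau→0  [3 out]
  5: b→6  [1 out]
  6: a→6  tau→5  [2 out]

Answer: DEADLOCK-FREE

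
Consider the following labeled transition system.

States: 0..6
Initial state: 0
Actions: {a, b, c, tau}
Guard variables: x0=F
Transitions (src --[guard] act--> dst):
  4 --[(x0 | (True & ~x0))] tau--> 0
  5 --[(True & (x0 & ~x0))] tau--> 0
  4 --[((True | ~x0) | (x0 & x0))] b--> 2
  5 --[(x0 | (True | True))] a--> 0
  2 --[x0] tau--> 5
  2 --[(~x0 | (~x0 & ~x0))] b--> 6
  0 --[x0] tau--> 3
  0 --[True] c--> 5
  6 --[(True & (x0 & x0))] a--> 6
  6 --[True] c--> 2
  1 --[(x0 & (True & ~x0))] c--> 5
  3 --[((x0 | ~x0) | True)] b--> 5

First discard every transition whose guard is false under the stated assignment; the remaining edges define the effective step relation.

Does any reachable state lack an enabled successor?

Answer: DEADLOCK-FREE

Working:
Reachable = {0,5}
  0: c→5  [1 exit(s)]
  5: a→0  [1 exit(s)]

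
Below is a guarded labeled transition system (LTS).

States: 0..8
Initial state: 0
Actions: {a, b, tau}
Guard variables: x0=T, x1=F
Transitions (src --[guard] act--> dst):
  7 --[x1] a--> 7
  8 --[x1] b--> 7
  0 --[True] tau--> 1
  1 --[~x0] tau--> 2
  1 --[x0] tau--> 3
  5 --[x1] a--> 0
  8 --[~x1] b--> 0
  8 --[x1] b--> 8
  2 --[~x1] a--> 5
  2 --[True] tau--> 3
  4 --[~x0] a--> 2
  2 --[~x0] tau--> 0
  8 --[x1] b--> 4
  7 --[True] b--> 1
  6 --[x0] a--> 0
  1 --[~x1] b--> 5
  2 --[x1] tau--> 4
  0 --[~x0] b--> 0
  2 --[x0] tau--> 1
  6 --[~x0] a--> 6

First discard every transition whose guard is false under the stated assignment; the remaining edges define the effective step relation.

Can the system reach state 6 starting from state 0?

Answer: UNREACHABLE

Trace:
9 transition(s) survive guard evaluation.
depth 0: {0}
depth 1: {1}  now seen {0,1}
depth 2: {3,5}  now seen {0,1,3,5}
Reachable = {0,1,3,5}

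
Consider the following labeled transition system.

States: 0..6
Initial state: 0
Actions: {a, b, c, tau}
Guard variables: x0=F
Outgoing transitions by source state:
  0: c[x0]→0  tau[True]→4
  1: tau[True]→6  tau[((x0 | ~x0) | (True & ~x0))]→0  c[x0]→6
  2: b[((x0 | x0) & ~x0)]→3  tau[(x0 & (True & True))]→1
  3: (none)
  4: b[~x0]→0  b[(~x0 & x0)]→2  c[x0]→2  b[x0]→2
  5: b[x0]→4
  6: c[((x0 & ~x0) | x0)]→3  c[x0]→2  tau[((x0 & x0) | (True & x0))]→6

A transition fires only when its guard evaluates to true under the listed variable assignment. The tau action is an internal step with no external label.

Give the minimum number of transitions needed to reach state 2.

Breadth-first toward 2:
  Layer 0: {0}
  Layer 1: {4}
2 never appears.

Answer: UNREACHABLE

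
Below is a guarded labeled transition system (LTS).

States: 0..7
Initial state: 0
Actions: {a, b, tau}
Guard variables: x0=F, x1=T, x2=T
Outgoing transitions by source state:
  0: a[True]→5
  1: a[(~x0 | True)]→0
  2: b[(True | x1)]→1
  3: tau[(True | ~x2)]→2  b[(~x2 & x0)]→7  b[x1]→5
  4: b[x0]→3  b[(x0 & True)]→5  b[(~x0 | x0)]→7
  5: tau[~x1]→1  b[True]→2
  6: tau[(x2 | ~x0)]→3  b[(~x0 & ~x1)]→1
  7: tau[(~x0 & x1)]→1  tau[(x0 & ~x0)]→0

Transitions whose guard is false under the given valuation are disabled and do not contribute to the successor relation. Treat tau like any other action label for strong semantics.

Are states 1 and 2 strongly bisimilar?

Answer: NOT BISIMILAR

Analysis:
Bisimulation quotient by refinement:
  round 0: {{0,1,2,3,4,5,6,7}}
  round 1: {{0,1},{2,4,5},{3},{6,7}}
  round 2: {{0},{1},{2},{3},{4},{5},{6},{7}}
8 equivalence class(es) (converged in 3)
1∈{1}, 2∈{2}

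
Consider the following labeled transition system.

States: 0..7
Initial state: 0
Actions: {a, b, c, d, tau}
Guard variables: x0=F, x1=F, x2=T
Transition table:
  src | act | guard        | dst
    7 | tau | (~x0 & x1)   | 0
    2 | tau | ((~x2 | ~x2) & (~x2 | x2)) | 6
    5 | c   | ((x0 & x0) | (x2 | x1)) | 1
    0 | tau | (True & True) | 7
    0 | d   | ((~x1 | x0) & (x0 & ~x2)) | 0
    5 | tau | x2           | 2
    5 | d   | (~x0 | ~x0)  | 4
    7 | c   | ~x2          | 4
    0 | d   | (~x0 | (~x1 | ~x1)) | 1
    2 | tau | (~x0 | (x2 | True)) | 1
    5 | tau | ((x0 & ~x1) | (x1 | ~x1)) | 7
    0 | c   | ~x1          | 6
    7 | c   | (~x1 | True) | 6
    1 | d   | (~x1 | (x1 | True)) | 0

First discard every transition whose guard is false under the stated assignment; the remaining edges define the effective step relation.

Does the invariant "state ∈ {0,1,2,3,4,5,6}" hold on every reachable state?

Answer: INVARIANT VIOLATED at state 7

Working:
Inv-set: {0,1,2,3,4,5,6}
R = {0,1,6,7}
  0: safe
  1: safe
  6: safe
  7: VIOLATES
reach 7 via tau — violates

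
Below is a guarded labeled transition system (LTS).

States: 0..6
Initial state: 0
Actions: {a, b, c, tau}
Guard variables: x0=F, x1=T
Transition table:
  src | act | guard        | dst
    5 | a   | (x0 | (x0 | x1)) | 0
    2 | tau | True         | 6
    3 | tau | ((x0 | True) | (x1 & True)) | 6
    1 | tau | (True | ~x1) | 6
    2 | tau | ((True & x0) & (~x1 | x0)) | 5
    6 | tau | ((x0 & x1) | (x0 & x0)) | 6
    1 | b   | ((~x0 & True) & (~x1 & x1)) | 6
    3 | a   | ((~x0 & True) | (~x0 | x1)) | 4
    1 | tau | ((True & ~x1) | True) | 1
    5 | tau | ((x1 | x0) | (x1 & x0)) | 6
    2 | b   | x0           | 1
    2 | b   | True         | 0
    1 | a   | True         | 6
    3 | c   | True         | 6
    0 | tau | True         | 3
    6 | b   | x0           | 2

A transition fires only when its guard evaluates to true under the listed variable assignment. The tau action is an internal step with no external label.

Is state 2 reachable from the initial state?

After dropping false guards: 11 live edges.
Layer 0: {0}
Layer 1: {3}  total {0,3}
Layer 2: {4,6}  total {0,3,4,6}
Reachable = {0,3,4,6}

Answer: UNREACHABLE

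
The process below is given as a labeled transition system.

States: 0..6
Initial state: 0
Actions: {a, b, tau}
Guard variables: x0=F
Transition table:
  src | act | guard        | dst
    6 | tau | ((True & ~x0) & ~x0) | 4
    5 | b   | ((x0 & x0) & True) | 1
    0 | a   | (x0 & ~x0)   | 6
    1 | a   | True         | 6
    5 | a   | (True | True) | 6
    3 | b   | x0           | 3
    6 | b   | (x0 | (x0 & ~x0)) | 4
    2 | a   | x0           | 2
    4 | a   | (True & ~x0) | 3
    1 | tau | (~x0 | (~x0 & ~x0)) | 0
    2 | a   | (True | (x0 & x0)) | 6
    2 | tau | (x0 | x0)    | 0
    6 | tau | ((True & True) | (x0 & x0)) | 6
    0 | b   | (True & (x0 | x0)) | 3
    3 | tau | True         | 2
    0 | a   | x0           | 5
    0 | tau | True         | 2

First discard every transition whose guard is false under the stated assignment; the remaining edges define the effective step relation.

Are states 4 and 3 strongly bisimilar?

Refine partition for ~:
  round 0: {{0,1,2,3,4,5,6}}
  round 1: {{0,3,6},{1},{2,4,5}}
  round 2: {{0,3},{1},{2,4,5},{6}}
  round 3: {{0,3},{1},{2,5},{4},{6}}
5 equivalence class(es) (converged in 4)
[4]={4}  [3]={0,3}

Answer: NOT BISIMILAR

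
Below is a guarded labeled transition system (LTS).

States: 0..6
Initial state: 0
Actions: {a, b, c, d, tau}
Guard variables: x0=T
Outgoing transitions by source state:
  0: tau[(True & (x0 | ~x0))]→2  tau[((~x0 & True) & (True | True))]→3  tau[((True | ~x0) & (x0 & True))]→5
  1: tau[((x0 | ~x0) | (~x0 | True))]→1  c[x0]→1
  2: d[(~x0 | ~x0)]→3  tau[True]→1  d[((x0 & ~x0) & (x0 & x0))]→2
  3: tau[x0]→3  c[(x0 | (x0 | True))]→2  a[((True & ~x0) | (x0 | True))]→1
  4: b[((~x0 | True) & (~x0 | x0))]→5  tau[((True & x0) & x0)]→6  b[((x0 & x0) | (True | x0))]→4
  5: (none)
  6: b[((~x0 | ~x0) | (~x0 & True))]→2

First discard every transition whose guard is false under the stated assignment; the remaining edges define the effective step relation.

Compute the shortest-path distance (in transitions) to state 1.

BFS to 1:
  L0 = {0}
  L1 = {2,5}
  L2 = {1}
first hit 1 at d=2 via tau·tau

Answer: 2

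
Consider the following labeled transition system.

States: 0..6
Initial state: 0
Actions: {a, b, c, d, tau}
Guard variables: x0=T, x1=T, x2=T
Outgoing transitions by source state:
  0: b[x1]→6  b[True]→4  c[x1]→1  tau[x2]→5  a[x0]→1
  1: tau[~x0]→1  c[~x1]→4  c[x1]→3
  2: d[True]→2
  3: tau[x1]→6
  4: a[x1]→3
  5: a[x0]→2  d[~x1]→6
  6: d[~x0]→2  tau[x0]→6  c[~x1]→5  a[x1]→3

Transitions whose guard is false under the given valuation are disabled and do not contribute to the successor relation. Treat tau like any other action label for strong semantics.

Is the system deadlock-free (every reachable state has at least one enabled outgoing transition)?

Answer: DEADLOCK-FREE

Working:
Reach set: {0,1,2,3,4,5,6}
  0: a→1  b→4  b→6  c→1  tau→5  [5 out]
  1: c→3  [1 out]
  2: d→2  [1 out]
  3: tau→6  [1 out]
  4: a→3  [1 out]
  5: a→2  [1 out]
  6: a→3  tau→6  [2 out]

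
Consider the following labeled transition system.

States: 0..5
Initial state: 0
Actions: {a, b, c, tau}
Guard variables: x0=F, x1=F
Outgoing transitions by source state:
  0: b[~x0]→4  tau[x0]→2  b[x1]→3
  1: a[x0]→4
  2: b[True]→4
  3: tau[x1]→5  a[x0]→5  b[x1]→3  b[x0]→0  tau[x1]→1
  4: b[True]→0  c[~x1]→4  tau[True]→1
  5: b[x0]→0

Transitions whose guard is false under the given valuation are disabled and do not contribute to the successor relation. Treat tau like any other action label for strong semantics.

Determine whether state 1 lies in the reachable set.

Guard filter leaves 5 enabled edge(s).
depth 0: {0}
depth 1: {4}  cumulative {0,4}
depth 2: {1}  cumulative {0,1,4}
Reach set: {0,1,4}
trace reaching 1: b·tau

Answer: REACHABLE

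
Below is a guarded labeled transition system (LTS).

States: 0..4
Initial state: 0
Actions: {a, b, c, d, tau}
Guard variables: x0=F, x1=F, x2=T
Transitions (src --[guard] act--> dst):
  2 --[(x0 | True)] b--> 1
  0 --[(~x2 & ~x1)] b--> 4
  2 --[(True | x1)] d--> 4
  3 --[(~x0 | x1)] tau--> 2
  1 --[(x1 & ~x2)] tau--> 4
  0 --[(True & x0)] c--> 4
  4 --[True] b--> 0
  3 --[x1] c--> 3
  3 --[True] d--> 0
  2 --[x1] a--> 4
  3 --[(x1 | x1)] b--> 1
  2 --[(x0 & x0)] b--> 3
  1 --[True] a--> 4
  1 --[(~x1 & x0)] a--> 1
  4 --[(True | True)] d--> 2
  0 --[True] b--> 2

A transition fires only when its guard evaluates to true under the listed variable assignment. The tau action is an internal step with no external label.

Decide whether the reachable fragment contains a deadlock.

Reachable = {0,1,2,4}
  0: b→2  [1 exit(s)]
  1: a→4  [1 exit(s)]
  2: b→1  d→4  [2 exit(s)]
  4: b→0  d→2  [2 exit(s)]

Answer: DEADLOCK-FREE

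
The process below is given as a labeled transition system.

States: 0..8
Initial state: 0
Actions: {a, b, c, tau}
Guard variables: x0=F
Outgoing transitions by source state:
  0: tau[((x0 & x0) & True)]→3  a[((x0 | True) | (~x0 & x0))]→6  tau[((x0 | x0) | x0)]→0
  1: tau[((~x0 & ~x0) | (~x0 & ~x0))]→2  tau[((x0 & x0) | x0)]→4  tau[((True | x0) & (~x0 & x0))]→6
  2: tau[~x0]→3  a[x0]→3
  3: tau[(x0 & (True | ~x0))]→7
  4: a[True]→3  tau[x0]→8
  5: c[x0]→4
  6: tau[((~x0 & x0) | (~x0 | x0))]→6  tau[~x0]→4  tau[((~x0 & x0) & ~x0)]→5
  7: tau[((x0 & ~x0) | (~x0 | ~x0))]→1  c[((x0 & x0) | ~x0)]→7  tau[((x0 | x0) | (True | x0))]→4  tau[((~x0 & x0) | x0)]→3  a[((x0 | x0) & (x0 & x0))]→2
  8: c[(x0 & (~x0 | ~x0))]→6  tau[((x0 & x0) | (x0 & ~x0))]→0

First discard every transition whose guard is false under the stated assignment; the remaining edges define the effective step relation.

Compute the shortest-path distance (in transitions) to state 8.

Answer: UNREACHABLE

Trace:
Layered search for 8:
  Layer 0: {0}
  Layer 1: {6}
  Layer 2: {4}
  Layer 3: {3}
8 never appears.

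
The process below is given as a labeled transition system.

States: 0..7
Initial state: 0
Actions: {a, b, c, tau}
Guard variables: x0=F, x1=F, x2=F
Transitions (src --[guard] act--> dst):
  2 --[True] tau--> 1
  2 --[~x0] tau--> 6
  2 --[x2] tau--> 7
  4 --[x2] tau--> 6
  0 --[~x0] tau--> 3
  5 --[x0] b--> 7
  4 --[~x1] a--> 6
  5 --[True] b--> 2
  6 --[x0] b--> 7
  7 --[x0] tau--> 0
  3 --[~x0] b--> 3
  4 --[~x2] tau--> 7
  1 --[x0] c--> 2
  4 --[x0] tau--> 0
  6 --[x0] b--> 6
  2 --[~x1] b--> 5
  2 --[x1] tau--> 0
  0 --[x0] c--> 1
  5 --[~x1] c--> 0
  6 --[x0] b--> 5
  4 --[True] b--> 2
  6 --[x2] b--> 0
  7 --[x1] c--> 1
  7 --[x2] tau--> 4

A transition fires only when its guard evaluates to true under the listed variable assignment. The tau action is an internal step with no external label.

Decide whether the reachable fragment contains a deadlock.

Reach set: {0,3}
  0: tau→3  [1 out]
  3: b→3  [1 out]

Answer: DEADLOCK-FREE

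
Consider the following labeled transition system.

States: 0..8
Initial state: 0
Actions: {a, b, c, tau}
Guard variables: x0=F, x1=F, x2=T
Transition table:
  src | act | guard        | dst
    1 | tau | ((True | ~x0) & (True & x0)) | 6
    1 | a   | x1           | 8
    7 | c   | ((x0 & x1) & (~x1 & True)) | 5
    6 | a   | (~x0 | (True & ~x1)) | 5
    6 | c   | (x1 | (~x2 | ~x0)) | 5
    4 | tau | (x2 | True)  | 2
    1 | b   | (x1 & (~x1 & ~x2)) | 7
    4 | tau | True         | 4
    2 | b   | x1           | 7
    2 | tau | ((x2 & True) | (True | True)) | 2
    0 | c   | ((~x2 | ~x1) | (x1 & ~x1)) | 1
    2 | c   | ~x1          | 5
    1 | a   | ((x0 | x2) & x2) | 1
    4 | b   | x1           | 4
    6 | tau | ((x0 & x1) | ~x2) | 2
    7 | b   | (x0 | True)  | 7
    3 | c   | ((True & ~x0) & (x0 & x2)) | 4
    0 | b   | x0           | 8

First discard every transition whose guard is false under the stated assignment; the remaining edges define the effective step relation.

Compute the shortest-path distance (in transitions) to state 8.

Breadth-first toward 8:
  depth 0: {0}
  depth 1: {1}
8 never appears.

Answer: UNREACHABLE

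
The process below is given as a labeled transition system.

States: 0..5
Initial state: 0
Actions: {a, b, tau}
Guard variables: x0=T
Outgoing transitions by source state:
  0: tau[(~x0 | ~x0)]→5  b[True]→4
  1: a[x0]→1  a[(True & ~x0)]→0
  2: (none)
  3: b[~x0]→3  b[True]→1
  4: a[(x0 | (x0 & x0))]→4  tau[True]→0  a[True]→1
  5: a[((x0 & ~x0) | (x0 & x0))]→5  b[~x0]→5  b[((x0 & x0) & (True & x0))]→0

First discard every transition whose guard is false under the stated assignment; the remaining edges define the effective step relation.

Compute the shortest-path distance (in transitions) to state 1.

BFS to 1:
  L0 = {0}
  L1 = {4}
  L2 = {1}
1 enters at depth 2; path b·a

Answer: 2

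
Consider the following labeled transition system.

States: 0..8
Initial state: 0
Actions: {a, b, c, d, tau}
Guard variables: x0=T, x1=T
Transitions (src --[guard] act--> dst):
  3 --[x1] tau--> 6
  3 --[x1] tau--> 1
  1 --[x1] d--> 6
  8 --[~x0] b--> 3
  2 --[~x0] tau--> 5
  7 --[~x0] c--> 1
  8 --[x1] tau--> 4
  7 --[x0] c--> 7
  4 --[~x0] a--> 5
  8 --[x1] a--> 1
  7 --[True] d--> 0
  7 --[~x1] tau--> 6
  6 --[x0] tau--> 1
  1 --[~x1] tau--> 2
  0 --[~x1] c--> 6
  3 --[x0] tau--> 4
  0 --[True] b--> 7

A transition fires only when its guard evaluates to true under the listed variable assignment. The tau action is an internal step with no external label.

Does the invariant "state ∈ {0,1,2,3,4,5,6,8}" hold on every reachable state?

Answer: INVARIANT VIOLATED at state 7

Working:
Allowed set {0,1,2,3,4,5,6,8}
R = {0,7}
  0: safe
  7: outside
witness against invariant: b → 7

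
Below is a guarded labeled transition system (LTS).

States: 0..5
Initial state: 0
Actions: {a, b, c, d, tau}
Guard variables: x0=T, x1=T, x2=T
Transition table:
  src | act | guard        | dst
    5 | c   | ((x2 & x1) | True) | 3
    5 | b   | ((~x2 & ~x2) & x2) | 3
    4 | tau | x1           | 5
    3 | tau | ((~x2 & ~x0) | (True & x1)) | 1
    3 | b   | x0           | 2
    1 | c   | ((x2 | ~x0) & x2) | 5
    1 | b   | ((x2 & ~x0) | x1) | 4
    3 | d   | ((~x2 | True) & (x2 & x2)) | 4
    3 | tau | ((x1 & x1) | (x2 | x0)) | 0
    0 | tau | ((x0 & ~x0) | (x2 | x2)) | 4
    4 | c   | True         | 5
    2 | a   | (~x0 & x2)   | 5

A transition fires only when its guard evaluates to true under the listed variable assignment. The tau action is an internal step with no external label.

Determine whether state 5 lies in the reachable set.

After dropping false guards: 10 live edges.
L0 = {0}
L1 = {4}  cumulative {0,4}
L2 = {5}  cumulative {0,4,5}
L3 = {3}  cumulative {0,3,4,5}
L4 = {1,2}  cumulative {0,1,2,3,4,5}
R = {0,1,2,3,4,5}
trace reaching 5: tau·tau

Answer: REACHABLE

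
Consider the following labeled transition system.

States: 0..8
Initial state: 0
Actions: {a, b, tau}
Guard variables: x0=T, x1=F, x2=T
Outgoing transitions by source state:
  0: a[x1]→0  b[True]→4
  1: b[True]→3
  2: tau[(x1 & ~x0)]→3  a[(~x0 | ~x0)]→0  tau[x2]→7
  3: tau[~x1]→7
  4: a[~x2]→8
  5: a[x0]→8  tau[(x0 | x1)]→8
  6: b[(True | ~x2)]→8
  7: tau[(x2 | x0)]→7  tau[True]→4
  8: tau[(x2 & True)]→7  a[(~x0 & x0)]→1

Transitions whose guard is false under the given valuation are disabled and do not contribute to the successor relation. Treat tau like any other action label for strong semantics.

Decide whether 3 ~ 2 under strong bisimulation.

Answer: BISIMILAR

Trace:
Bisimulation quotient by refinement:
  P[0] = {{0,1,2,3,4,5,6,7,8}}
  P[1] = {{0,1,6},{2,3,7,8},{4},{5}}
  P[2] = {{0},{1,6},{2,3,8},{4},{5},{7}}
Fixed point at round 3; 6 class(es).
3∈{2,3,8}, 2∈{2,3,8}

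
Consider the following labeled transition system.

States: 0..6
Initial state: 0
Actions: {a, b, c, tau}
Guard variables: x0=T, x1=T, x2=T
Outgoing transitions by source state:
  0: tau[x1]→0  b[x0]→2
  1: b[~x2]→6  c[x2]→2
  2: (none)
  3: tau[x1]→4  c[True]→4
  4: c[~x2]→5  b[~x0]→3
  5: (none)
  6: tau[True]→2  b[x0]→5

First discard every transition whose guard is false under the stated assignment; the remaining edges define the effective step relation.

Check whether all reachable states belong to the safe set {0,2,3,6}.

Safe = {0,2,3,6}
Reach set: {0,2}
  0: safe
  2: safe

Answer: INVARIANT HOLDS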